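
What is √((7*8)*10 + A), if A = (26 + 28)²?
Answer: 2*√869 ≈ 58.958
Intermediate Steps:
A = 2916 (A = 54² = 2916)
√((7*8)*10 + A) = √((7*8)*10 + 2916) = √(56*10 + 2916) = √(560 + 2916) = √3476 = 2*√869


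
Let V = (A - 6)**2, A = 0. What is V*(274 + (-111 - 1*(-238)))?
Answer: 14436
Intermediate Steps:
V = 36 (V = (0 - 6)**2 = (-6)**2 = 36)
V*(274 + (-111 - 1*(-238))) = 36*(274 + (-111 - 1*(-238))) = 36*(274 + (-111 + 238)) = 36*(274 + 127) = 36*401 = 14436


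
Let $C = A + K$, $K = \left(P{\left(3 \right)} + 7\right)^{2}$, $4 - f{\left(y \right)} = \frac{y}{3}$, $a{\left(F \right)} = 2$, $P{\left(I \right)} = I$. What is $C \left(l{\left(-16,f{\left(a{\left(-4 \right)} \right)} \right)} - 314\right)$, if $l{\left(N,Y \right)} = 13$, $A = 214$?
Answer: $-94514$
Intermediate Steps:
$f{\left(y \right)} = 4 - \frac{y}{3}$
$K = 100$ ($K = \left(3 + 7\right)^{2} = 10^{2} = 100$)
$C = 314$ ($C = 214 + 100 = 314$)
$C \left(l{\left(-16,f{\left(a{\left(-4 \right)} \right)} \right)} - 314\right) = 314 \left(13 - 314\right) = 314 \left(-301\right) = -94514$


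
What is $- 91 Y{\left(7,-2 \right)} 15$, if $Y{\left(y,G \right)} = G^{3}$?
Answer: $10920$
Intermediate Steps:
$- 91 Y{\left(7,-2 \right)} 15 = - 91 \left(-2\right)^{3} \cdot 15 = \left(-91\right) \left(-8\right) 15 = 728 \cdot 15 = 10920$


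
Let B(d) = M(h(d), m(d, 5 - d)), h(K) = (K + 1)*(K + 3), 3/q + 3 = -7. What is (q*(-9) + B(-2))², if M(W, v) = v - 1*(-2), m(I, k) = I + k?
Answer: 9409/100 ≈ 94.090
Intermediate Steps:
q = -3/10 (q = 3/(-3 - 7) = 3/(-10) = 3*(-⅒) = -3/10 ≈ -0.30000)
h(K) = (1 + K)*(3 + K)
M(W, v) = 2 + v (M(W, v) = v + 2 = 2 + v)
B(d) = 7 (B(d) = 2 + (d + (5 - d)) = 2 + 5 = 7)
(q*(-9) + B(-2))² = (-3/10*(-9) + 7)² = (27/10 + 7)² = (97/10)² = 9409/100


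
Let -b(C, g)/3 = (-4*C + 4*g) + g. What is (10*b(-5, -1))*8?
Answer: -3600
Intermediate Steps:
b(C, g) = -15*g + 12*C (b(C, g) = -3*((-4*C + 4*g) + g) = -3*(-4*C + 5*g) = -15*g + 12*C)
(10*b(-5, -1))*8 = (10*(-15*(-1) + 12*(-5)))*8 = (10*(15 - 60))*8 = (10*(-45))*8 = -450*8 = -3600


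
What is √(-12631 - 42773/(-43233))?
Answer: 5*I*√944266219890/43233 ≈ 112.38*I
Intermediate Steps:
√(-12631 - 42773/(-43233)) = √(-12631 - 42773*(-1/43233)) = √(-12631 + 42773/43233) = √(-546033250/43233) = 5*I*√944266219890/43233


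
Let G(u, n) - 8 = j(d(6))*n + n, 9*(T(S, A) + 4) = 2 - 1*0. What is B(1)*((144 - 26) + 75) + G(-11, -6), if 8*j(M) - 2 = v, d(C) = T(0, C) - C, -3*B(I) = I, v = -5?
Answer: -721/12 ≈ -60.083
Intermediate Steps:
T(S, A) = -34/9 (T(S, A) = -4 + (2 - 1*0)/9 = -4 + (2 + 0)/9 = -4 + (⅑)*2 = -4 + 2/9 = -34/9)
B(I) = -I/3
d(C) = -34/9 - C
j(M) = -3/8 (j(M) = ¼ + (⅛)*(-5) = ¼ - 5/8 = -3/8)
G(u, n) = 8 + 5*n/8 (G(u, n) = 8 + (-3*n/8 + n) = 8 + 5*n/8)
B(1)*((144 - 26) + 75) + G(-11, -6) = (-⅓*1)*((144 - 26) + 75) + (8 + (5/8)*(-6)) = -(118 + 75)/3 + (8 - 15/4) = -⅓*193 + 17/4 = -193/3 + 17/4 = -721/12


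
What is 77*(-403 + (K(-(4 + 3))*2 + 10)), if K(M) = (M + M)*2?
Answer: -34573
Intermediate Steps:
K(M) = 4*M (K(M) = (2*M)*2 = 4*M)
77*(-403 + (K(-(4 + 3))*2 + 10)) = 77*(-403 + ((4*(-(4 + 3)))*2 + 10)) = 77*(-403 + ((4*(-1*7))*2 + 10)) = 77*(-403 + ((4*(-7))*2 + 10)) = 77*(-403 + (-28*2 + 10)) = 77*(-403 + (-56 + 10)) = 77*(-403 - 46) = 77*(-449) = -34573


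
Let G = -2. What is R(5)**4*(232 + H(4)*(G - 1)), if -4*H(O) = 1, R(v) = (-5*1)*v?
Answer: 363671875/4 ≈ 9.0918e+7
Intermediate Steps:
R(v) = -5*v
H(O) = -1/4 (H(O) = -1/4*1 = -1/4)
R(5)**4*(232 + H(4)*(G - 1)) = (-5*5)**4*(232 - (-2 - 1)/4) = (-25)**4*(232 - 1/4*(-3)) = 390625*(232 + 3/4) = 390625*(931/4) = 363671875/4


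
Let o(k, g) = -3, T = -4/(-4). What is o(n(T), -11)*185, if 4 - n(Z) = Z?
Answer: -555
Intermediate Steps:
T = 1 (T = -4*(-¼) = 1)
n(Z) = 4 - Z
o(n(T), -11)*185 = -3*185 = -555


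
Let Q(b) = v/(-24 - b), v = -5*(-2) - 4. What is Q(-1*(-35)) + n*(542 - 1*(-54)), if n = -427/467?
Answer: -15017830/27553 ≈ -545.05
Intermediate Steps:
v = 6 (v = 10 - 4 = 6)
Q(b) = 6/(-24 - b)
n = -427/467 (n = -427*1/467 = -427/467 ≈ -0.91435)
Q(-1*(-35)) + n*(542 - 1*(-54)) = -6/(24 - 1*(-35)) - 427*(542 - 1*(-54))/467 = -6/(24 + 35) - 427*(542 + 54)/467 = -6/59 - 427/467*596 = -6*1/59 - 254492/467 = -6/59 - 254492/467 = -15017830/27553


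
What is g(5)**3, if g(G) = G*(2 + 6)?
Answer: 64000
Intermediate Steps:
g(G) = 8*G (g(G) = G*8 = 8*G)
g(5)**3 = (8*5)**3 = 40**3 = 64000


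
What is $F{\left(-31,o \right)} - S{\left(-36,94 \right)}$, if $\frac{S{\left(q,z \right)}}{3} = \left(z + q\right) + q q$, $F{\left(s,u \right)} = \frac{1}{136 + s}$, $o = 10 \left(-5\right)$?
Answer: $- \frac{426509}{105} \approx -4062.0$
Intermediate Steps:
$o = -50$
$S{\left(q,z \right)} = 3 q + 3 z + 3 q^{2}$ ($S{\left(q,z \right)} = 3 \left(\left(z + q\right) + q q\right) = 3 \left(\left(q + z\right) + q^{2}\right) = 3 \left(q + z + q^{2}\right) = 3 q + 3 z + 3 q^{2}$)
$F{\left(-31,o \right)} - S{\left(-36,94 \right)} = \frac{1}{136 - 31} - \left(3 \left(-36\right) + 3 \cdot 94 + 3 \left(-36\right)^{2}\right) = \frac{1}{105} - \left(-108 + 282 + 3 \cdot 1296\right) = \frac{1}{105} - \left(-108 + 282 + 3888\right) = \frac{1}{105} - 4062 = - \frac{426509}{105}$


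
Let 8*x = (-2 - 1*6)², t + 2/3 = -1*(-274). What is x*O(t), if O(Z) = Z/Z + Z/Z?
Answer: 16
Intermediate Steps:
t = 820/3 (t = -⅔ - 1*(-274) = -⅔ + 274 = 820/3 ≈ 273.33)
x = 8 (x = (-2 - 1*6)²/8 = (-2 - 6)²/8 = (⅛)*(-8)² = (⅛)*64 = 8)
O(Z) = 2 (O(Z) = 1 + 1 = 2)
x*O(t) = 8*2 = 16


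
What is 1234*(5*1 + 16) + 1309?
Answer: 27223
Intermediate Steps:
1234*(5*1 + 16) + 1309 = 1234*(5 + 16) + 1309 = 1234*21 + 1309 = 25914 + 1309 = 27223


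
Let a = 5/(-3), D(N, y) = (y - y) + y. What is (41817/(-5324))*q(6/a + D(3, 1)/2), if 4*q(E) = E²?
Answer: -40186137/2129600 ≈ -18.870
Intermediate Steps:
D(N, y) = y (D(N, y) = 0 + y = y)
a = -5/3 (a = 5*(-⅓) = -5/3 ≈ -1.6667)
q(E) = E²/4
(41817/(-5324))*q(6/a + D(3, 1)/2) = (41817/(-5324))*((6/(-5/3) + 1/2)²/4) = (41817*(-1/5324))*((6*(-⅗) + 1*(½))²/4) = -41817*(-18/5 + ½)²/21296 = -41817*(-31/10)²/21296 = -41817*961/(21296*100) = -41817/5324*961/400 = -40186137/2129600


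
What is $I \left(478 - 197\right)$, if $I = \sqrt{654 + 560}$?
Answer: $281 \sqrt{1214} \approx 9790.8$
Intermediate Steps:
$I = \sqrt{1214} \approx 34.843$
$I \left(478 - 197\right) = \sqrt{1214} \left(478 - 197\right) = \sqrt{1214} \cdot 281 = 281 \sqrt{1214}$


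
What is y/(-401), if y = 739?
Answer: -739/401 ≈ -1.8429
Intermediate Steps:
y/(-401) = 739/(-401) = 739*(-1/401) = -739/401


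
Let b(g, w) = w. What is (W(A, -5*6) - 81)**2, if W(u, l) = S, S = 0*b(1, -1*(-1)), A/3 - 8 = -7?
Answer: 6561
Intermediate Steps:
A = 3 (A = 24 + 3*(-7) = 24 - 21 = 3)
S = 0 (S = 0*(-1*(-1)) = 0*1 = 0)
W(u, l) = 0
(W(A, -5*6) - 81)**2 = (0 - 81)**2 = (-81)**2 = 6561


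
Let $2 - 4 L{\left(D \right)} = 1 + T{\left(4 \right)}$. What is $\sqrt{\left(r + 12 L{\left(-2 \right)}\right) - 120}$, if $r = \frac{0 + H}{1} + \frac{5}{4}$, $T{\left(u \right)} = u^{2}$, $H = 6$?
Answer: $\frac{i \sqrt{631}}{2} \approx 12.56 i$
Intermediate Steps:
$r = \frac{29}{4}$ ($r = \frac{0 + 6}{1} + \frac{5}{4} = 6 \cdot 1 + 5 \cdot \frac{1}{4} = 6 + \frac{5}{4} = \frac{29}{4} \approx 7.25$)
$L{\left(D \right)} = - \frac{15}{4}$ ($L{\left(D \right)} = \frac{1}{2} - \frac{1 + 4^{2}}{4} = \frac{1}{2} - \frac{1 + 16}{4} = \frac{1}{2} - \frac{17}{4} = - \frac{15}{4}$)
$\sqrt{\left(r + 12 L{\left(-2 \right)}\right) - 120} = \sqrt{\left(\frac{29}{4} + 12 \left(- \frac{15}{4}\right)\right) - 120} = \sqrt{\left(\frac{29}{4} - 45\right) - 120} = \sqrt{- \frac{151}{4} - 120} = \sqrt{- \frac{631}{4}} = \frac{i \sqrt{631}}{2}$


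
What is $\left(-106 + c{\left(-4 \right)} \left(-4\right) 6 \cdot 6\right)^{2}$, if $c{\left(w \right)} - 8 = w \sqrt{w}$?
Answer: $255460 - 2898432 i \approx 2.5546 \cdot 10^{5} - 2.8984 \cdot 10^{6} i$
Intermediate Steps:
$c{\left(w \right)} = 8 + w^{\frac{3}{2}}$ ($c{\left(w \right)} = 8 + w \sqrt{w} = 8 + w^{\frac{3}{2}}$)
$\left(-106 + c{\left(-4 \right)} \left(-4\right) 6 \cdot 6\right)^{2} = \left(-106 + \left(8 + \left(-4\right)^{\frac{3}{2}}\right) \left(-4\right) 6 \cdot 6\right)^{2} = \left(-106 + \left(8 - 8 i\right) \left(-4\right) 36\right)^{2} = \left(-106 + \left(-32 + 32 i\right) 36\right)^{2} = \left(-106 - \left(1152 - 1152 i\right)\right)^{2} = \left(-1258 + 1152 i\right)^{2}$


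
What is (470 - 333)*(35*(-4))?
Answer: -19180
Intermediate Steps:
(470 - 333)*(35*(-4)) = 137*(-140) = -19180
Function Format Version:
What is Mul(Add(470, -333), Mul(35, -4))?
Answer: -19180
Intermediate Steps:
Mul(Add(470, -333), Mul(35, -4)) = Mul(137, -140) = -19180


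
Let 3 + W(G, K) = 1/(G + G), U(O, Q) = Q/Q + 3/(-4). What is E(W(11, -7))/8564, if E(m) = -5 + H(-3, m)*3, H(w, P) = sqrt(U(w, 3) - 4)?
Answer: -5/8564 + 3*I*sqrt(15)/17128 ≈ -0.00058384 + 0.00067836*I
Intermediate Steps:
U(O, Q) = 1/4 (U(O, Q) = 1 + 3*(-1/4) = 1 - 3/4 = 1/4)
W(G, K) = -3 + 1/(2*G) (W(G, K) = -3 + 1/(G + G) = -3 + 1/(2*G))
H(w, P) = I*sqrt(15)/2 (H(w, P) = sqrt(1/4 - 4) = sqrt(-15/4) = I*sqrt(15)/2)
E(m) = -5 + 3*I*sqrt(15)/2 (E(m) = -5 + (I*sqrt(15)/2)*3 = -5 + 3*I*sqrt(15)/2)
E(W(11, -7))/8564 = (-5 + 3*I*sqrt(15)/2)/8564 = (-5 + 3*I*sqrt(15)/2)*(1/8564) = -5/8564 + 3*I*sqrt(15)/17128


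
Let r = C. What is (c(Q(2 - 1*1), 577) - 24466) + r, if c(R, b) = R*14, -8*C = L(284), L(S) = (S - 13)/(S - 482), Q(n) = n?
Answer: -38731697/1584 ≈ -24452.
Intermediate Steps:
L(S) = (-13 + S)/(-482 + S)
C = 271/1584 (C = -(-13 + 284)/(8*(-482 + 284)) = -271/(8*(-198)) = -(-1)*271/1584 = -1/8*(-271/198) = 271/1584 ≈ 0.17109)
c(R, b) = 14*R
r = 271/1584 ≈ 0.17109
(c(Q(2 - 1*1), 577) - 24466) + r = (14*(2 - 1*1) - 24466) + 271/1584 = (14*(2 - 1) - 24466) + 271/1584 = (14*1 - 24466) + 271/1584 = (14 - 24466) + 271/1584 = -24452 + 271/1584 = -38731697/1584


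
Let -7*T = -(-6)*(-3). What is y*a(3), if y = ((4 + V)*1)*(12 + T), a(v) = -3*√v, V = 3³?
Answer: -9486*√3/7 ≈ -2347.2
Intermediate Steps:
V = 27
T = 18/7 (T = -(-6)*(-1*(-3))/7 = -(-6)*3/7 = -⅐*(-18) = 18/7 ≈ 2.5714)
y = 3162/7 (y = ((4 + 27)*1)*(12 + 18/7) = (31*1)*(102/7) = 31*(102/7) = 3162/7 ≈ 451.71)
y*a(3) = 3162*(-3*√3)/7 = -9486*√3/7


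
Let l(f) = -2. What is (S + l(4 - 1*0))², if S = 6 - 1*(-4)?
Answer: 64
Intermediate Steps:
S = 10 (S = 6 + 4 = 10)
(S + l(4 - 1*0))² = (10 - 2)² = 8² = 64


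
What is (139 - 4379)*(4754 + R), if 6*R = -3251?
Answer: -53578760/3 ≈ -1.7860e+7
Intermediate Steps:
R = -3251/6 (R = (⅙)*(-3251) = -3251/6 ≈ -541.83)
(139 - 4379)*(4754 + R) = (139 - 4379)*(4754 - 3251/6) = -4240*25273/6 = -53578760/3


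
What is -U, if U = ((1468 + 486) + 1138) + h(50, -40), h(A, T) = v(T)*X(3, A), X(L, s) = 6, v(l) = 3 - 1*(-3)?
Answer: -3128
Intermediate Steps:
v(l) = 6 (v(l) = 3 + 3 = 6)
h(A, T) = 36 (h(A, T) = 6*6 = 36)
U = 3128 (U = ((1468 + 486) + 1138) + 36 = (1954 + 1138) + 36 = 3092 + 36 = 3128)
-U = -1*3128 = -3128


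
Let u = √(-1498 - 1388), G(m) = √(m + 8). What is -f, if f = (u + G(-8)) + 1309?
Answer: -1309 - I*√2886 ≈ -1309.0 - 53.721*I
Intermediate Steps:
G(m) = √(8 + m)
u = I*√2886 (u = √(-2886) = I*√2886 ≈ 53.721*I)
f = 1309 + I*√2886 (f = (I*√2886 + √(8 - 8)) + 1309 = (I*√2886 + √0) + 1309 = (I*√2886 + 0) + 1309 = I*√2886 + 1309 = 1309 + I*√2886 ≈ 1309.0 + 53.721*I)
-f = -(1309 + I*√2886) = -1309 - I*√2886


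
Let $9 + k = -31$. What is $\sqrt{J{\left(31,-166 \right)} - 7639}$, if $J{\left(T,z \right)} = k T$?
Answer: $i \sqrt{8879} \approx 94.228 i$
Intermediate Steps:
$k = -40$ ($k = -9 - 31 = -40$)
$J{\left(T,z \right)} = - 40 T$
$\sqrt{J{\left(31,-166 \right)} - 7639} = \sqrt{\left(-40\right) 31 - 7639} = \sqrt{-1240 - 7639} = \sqrt{-8879} = i \sqrt{8879}$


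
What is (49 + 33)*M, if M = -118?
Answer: -9676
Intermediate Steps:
(49 + 33)*M = (49 + 33)*(-118) = 82*(-118) = -9676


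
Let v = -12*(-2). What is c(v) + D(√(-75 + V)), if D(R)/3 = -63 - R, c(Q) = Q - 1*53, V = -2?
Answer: -218 - 3*I*√77 ≈ -218.0 - 26.325*I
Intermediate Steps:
v = 24
c(Q) = -53 + Q (c(Q) = Q - 53 = -53 + Q)
D(R) = -189 - 3*R (D(R) = 3*(-63 - R) = -189 - 3*R)
c(v) + D(√(-75 + V)) = (-53 + 24) + (-189 - 3*√(-75 - 2)) = -29 + (-189 - 3*I*√77) = -218 - 3*I*√77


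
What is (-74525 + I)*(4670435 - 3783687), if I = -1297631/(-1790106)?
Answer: -59148907920072106/895053 ≈ -6.6084e+10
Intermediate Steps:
I = 1297631/1790106 (I = -1297631*(-1/1790106) = 1297631/1790106 ≈ 0.72489)
(-74525 + I)*(4670435 - 3783687) = (-74525 + 1297631/1790106)*(4670435 - 3783687) = -133406352019/1790106*886748 = -59148907920072106/895053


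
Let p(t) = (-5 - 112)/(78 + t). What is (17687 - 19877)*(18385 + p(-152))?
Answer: -1489864665/37 ≈ -4.0267e+7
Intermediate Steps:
p(t) = -117/(78 + t)
(17687 - 19877)*(18385 + p(-152)) = (17687 - 19877)*(18385 - 117/(78 - 152)) = -2190*(18385 - 117/(-74)) = -2190*(18385 - 117*(-1/74)) = -2190*(18385 + 117/74) = -2190*1360607/74 = -1489864665/37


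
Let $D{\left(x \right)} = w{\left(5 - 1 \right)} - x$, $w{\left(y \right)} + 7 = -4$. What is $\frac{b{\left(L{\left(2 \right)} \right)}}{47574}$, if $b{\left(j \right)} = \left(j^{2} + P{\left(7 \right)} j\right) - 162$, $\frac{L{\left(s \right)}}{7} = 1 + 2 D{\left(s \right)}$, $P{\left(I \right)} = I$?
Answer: $\frac{4873}{7929} \approx 0.61458$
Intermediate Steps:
$w{\left(y \right)} = -11$ ($w{\left(y \right)} = -7 - 4 = -11$)
$D{\left(x \right)} = -11 - x$
$L{\left(s \right)} = -147 - 14 s$ ($L{\left(s \right)} = 7 \left(1 + 2 \left(-11 - s\right)\right) = 7 \left(1 - \left(22 + 2 s\right)\right) = 7 \left(-21 - 2 s\right) = -147 - 14 s$)
$b{\left(j \right)} = -162 + j^{2} + 7 j$ ($b{\left(j \right)} = \left(j^{2} + 7 j\right) - 162 = -162 + j^{2} + 7 j$)
$\frac{b{\left(L{\left(2 \right)} \right)}}{47574} = \frac{-162 + \left(-147 - 28\right)^{2} + 7 \left(-147 - 28\right)}{47574} = \left(-162 + \left(-147 - 28\right)^{2} + 7 \left(-147 - 28\right)\right) \frac{1}{47574} = \left(-162 + \left(-175\right)^{2} + 7 \left(-175\right)\right) \frac{1}{47574} = \left(-162 + 30625 - 1225\right) \frac{1}{47574} = 29238 \cdot \frac{1}{47574} = \frac{4873}{7929}$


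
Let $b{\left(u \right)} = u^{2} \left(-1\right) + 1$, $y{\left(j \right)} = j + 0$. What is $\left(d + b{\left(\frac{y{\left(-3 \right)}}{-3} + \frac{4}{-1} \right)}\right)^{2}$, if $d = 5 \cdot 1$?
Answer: $9$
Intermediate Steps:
$y{\left(j \right)} = j$
$d = 5$
$b{\left(u \right)} = 1 - u^{2}$ ($b{\left(u \right)} = - u^{2} + 1 = 1 - u^{2}$)
$\left(d + b{\left(\frac{y{\left(-3 \right)}}{-3} + \frac{4}{-1} \right)}\right)^{2} = \left(5 + \left(1 - \left(- \frac{3}{-3} + \frac{4}{-1}\right)^{2}\right)\right)^{2} = \left(5 + \left(1 - \left(\left(-3\right) \left(- \frac{1}{3}\right) + 4 \left(-1\right)\right)^{2}\right)\right)^{2} = \left(5 + \left(1 - \left(1 - 4\right)^{2}\right)\right)^{2} = \left(5 + \left(1 - \left(-3\right)^{2}\right)\right)^{2} = \left(5 + \left(1 - 9\right)\right)^{2} = \left(5 - 8\right)^{2} = \left(-3\right)^{2} = 9$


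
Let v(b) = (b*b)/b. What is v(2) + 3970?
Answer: 3972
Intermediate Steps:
v(b) = b (v(b) = b²/b = b)
v(2) + 3970 = 2 + 3970 = 3972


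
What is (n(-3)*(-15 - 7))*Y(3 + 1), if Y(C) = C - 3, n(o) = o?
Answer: 66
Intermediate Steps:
Y(C) = -3 + C
(n(-3)*(-15 - 7))*Y(3 + 1) = (-3*(-15 - 7))*(-3 + (3 + 1)) = (-3*(-22))*(-3 + 4) = 66*1 = 66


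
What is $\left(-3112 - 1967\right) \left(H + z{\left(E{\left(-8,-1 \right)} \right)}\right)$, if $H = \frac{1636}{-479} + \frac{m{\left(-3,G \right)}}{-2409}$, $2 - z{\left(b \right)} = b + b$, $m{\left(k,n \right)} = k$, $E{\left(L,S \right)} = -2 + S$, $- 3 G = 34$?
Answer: $- \frac{8958680493}{384637} \approx -23291.0$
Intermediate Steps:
$G = - \frac{34}{3}$ ($G = \left(- \frac{1}{3}\right) 34 = - \frac{34}{3} \approx -11.333$)
$z{\left(b \right)} = 2 - 2 b$ ($z{\left(b \right)} = 2 - \left(b + b\right) = 2 - 2 b$)
$H = - \frac{1313229}{384637}$ ($H = \frac{1636}{-479} - \frac{3}{-2409} = 1636 \left(- \frac{1}{479}\right) - - \frac{1}{803} = - \frac{1636}{479} + \frac{1}{803} = - \frac{1313229}{384637} \approx -3.4142$)
$\left(-3112 - 1967\right) \left(H + z{\left(E{\left(-8,-1 \right)} \right)}\right) = \left(-3112 - 1967\right) \left(- \frac{1313229}{384637} - \left(-2 + 2 \left(-2 - 1\right)\right)\right) = - 5079 \left(- \frac{1313229}{384637} + \left(2 - -6\right)\right) = - 5079 \left(- \frac{1313229}{384637} + \left(2 + 6\right)\right) = - 5079 \left(- \frac{1313229}{384637} + 8\right) = \left(-5079\right) \frac{1763867}{384637} = - \frac{8958680493}{384637}$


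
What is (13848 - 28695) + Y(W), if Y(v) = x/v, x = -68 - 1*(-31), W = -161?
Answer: -2390330/161 ≈ -14847.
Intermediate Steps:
x = -37 (x = -68 + 31 = -37)
Y(v) = -37/v
(13848 - 28695) + Y(W) = (13848 - 28695) - 37/(-161) = -14847 - 37*(-1/161) = -14847 + 37/161 = -2390330/161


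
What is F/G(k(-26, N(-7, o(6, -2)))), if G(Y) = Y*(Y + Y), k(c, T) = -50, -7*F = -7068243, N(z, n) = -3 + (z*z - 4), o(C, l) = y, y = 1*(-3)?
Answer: 1009749/5000 ≈ 201.95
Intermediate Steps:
y = -3
o(C, l) = -3
N(z, n) = -7 + z² (N(z, n) = -3 + (z² - 4) = -3 + (-4 + z²) = -7 + z²)
F = 1009749 (F = -⅐*(-7068243) = 1009749)
G(Y) = 2*Y² (G(Y) = Y*(2*Y) = 2*Y²)
F/G(k(-26, N(-7, o(6, -2)))) = 1009749/((2*(-50)²)) = 1009749/((2*2500)) = 1009749/5000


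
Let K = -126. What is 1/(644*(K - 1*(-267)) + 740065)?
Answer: 1/830869 ≈ 1.2036e-6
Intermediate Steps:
1/(644*(K - 1*(-267)) + 740065) = 1/(644*(-126 - 1*(-267)) + 740065) = 1/(644*(-126 + 267) + 740065) = 1/(644*141 + 740065) = 1/(90804 + 740065) = 1/830869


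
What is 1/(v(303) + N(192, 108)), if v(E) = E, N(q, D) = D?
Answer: 1/411 ≈ 0.0024331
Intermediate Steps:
1/(v(303) + N(192, 108)) = 1/(303 + 108) = 1/411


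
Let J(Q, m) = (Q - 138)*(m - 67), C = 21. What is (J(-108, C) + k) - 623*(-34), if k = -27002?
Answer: 5496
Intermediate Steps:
J(Q, m) = (-138 + Q)*(-67 + m)
(J(-108, C) + k) - 623*(-34) = ((9246 - 138*21 - 67*(-108) - 108*21) - 27002) - 623*(-34) = ((9246 - 2898 + 7236 - 2268) - 27002) + 21182 = (11316 - 27002) + 21182 = -15686 + 21182 = 5496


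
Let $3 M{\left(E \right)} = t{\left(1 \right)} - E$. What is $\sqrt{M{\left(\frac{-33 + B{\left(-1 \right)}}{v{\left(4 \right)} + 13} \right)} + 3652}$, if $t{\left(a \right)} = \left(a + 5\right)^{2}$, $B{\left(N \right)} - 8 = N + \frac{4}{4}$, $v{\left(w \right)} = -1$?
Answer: $\frac{\sqrt{131929}}{6} \approx 60.537$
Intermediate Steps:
$B{\left(N \right)} = 9 + N$ ($B{\left(N \right)} = 8 + \left(N + \frac{4}{4}\right) = 8 + \left(N + 4 \cdot \frac{1}{4}\right) = 8 + \left(N + 1\right) = 8 + \left(1 + N\right) = 9 + N$)
$t{\left(a \right)} = \left(5 + a\right)^{2}$
$M{\left(E \right)} = 12 - \frac{E}{3}$ ($M{\left(E \right)} = \frac{\left(5 + 1\right)^{2} - E}{3} = \frac{6^{2} - E}{3} = \frac{36 - E}{3} = 12 - \frac{E}{3}$)
$\sqrt{M{\left(\frac{-33 + B{\left(-1 \right)}}{v{\left(4 \right)} + 13} \right)} + 3652} = \sqrt{\left(12 - \frac{\left(-33 + \left(9 - 1\right)\right) \frac{1}{-1 + 13}}{3}\right) + 3652} = \sqrt{\left(12 - \frac{\left(-33 + 8\right) \frac{1}{12}}{3}\right) + 3652} = \sqrt{\left(12 - \frac{\left(-25\right) \frac{1}{12}}{3}\right) + 3652} = \sqrt{\left(12 - - \frac{25}{36}\right) + 3652} = \sqrt{\left(12 + \frac{25}{36}\right) + 3652} = \sqrt{\frac{457}{36} + 3652} = \sqrt{\frac{131929}{36}} = \frac{\sqrt{131929}}{6}$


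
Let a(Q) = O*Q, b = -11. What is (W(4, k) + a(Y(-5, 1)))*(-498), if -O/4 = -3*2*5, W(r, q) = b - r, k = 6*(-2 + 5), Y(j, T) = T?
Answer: -52290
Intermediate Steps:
k = 18 (k = 6*3 = 18)
W(r, q) = -11 - r
O = 120 (O = -4*(-3*2)*5 = -(-24)*5 = -4*(-30) = 120)
a(Q) = 120*Q
(W(4, k) + a(Y(-5, 1)))*(-498) = ((-11 - 1*4) + 120*1)*(-498) = ((-11 - 4) + 120)*(-498) = (-15 + 120)*(-498) = 105*(-498) = -52290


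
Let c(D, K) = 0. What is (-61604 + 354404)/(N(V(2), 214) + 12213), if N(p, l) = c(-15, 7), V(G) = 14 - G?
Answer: 97600/4071 ≈ 23.974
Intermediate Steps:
N(p, l) = 0
(-61604 + 354404)/(N(V(2), 214) + 12213) = (-61604 + 354404)/(0 + 12213) = 292800/12213 = 292800*(1/12213) = 97600/4071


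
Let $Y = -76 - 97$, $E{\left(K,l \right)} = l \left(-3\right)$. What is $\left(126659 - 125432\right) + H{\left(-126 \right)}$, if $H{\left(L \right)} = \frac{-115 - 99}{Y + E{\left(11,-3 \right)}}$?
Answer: $\frac{100721}{82} \approx 1228.3$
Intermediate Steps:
$E{\left(K,l \right)} = - 3 l$
$Y = -173$
$H{\left(L \right)} = \frac{107}{82}$ ($H{\left(L \right)} = \frac{-115 - 99}{-173 - -9} = - \frac{214}{-173 + 9} = - \frac{214}{-164} = \left(-214\right) \left(- \frac{1}{164}\right) = \frac{107}{82}$)
$\left(126659 - 125432\right) + H{\left(-126 \right)} = \left(126659 - 125432\right) + \frac{107}{82} = 1227 + \frac{107}{82} = \frac{100721}{82}$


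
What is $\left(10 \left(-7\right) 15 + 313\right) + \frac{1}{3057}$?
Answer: $- \frac{2253008}{3057} \approx -737.0$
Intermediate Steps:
$\left(10 \left(-7\right) 15 + 313\right) + \frac{1}{3057} = \left(\left(-70\right) 15 + 313\right) + \frac{1}{3057} = \left(-1050 + 313\right) + \frac{1}{3057} = -737 + \frac{1}{3057} = - \frac{2253008}{3057}$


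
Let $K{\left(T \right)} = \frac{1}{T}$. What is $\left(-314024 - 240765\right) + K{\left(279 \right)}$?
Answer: $- \frac{154786130}{279} \approx -5.5479 \cdot 10^{5}$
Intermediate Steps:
$\left(-314024 - 240765\right) + K{\left(279 \right)} = \left(-314024 - 240765\right) + \frac{1}{279} = -554789 + \frac{1}{279} = - \frac{154786130}{279}$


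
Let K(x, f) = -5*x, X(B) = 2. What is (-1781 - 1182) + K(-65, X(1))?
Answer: -2638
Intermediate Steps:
(-1781 - 1182) + K(-65, X(1)) = (-1781 - 1182) - 5*(-65) = -2963 + 325 = -2638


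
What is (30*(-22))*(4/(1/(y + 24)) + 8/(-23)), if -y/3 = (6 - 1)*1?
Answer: -541200/23 ≈ -23530.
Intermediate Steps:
y = -15 (y = -3*(6 - 1) = -15 ≈ -15.000)
(30*(-22))*(4/(1/(y + 24)) + 8/(-23)) = (30*(-22))*(4/(1/(-15 + 24)) + 8/(-23)) = -660*(4/(1/9) + 8*(-1/23)) = -660*(4/(⅑) - 8/23) = -660*(4*9 - 8/23) = -660*(36 - 8/23) = -660*820/23 = -541200/23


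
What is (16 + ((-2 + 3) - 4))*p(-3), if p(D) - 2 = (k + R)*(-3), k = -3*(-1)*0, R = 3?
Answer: -91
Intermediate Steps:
k = 0 (k = 3*0 = 0)
p(D) = -7 (p(D) = 2 + (0 + 3)*(-3) = 2 + 3*(-3) = 2 - 9 = -7)
(16 + ((-2 + 3) - 4))*p(-3) = (16 + ((-2 + 3) - 4))*(-7) = (16 + (1 - 4))*(-7) = (16 - 3)*(-7) = 13*(-7) = -91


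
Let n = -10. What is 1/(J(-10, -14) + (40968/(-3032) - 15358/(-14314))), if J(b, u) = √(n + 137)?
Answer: -91521630621968/204007456634193 - 7357672525009*√127/204007456634193 ≈ -0.85506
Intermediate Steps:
J(b, u) = √127 (J(b, u) = √(-10 + 137) = √127)
1/(J(-10, -14) + (40968/(-3032) - 15358/(-14314))) = 1/(√127 + (40968/(-3032) - 15358/(-14314))) = 1/(√127 + (40968*(-1/3032) - 15358*(-1/14314))) = 1/(√127 + (-5121/379 + 7679/7157)) = 1/(√127 - 33740656/2712503) = 1/(-33740656/2712503 + √127)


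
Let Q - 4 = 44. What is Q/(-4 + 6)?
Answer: 24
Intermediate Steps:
Q = 48 (Q = 4 + 44 = 48)
Q/(-4 + 6) = 48/(-4 + 6) = 48/2 = 48*(1/2) = 24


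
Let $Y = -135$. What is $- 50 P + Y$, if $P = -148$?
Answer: $7265$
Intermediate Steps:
$- 50 P + Y = \left(-50\right) \left(-148\right) - 135 = 7400 - 135 = 7265$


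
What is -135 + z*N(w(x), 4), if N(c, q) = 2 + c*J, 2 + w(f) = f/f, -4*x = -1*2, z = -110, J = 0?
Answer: -355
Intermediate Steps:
x = ½ (x = -(-1)*2/4 = -¼*(-2) = ½ ≈ 0.50000)
w(f) = -1 (w(f) = -2 + f/f = -2 + 1 = -1)
N(c, q) = 2 (N(c, q) = 2 + c*0 = 2 + 0 = 2)
-135 + z*N(w(x), 4) = -135 - 110*2 = -135 - 220 = -355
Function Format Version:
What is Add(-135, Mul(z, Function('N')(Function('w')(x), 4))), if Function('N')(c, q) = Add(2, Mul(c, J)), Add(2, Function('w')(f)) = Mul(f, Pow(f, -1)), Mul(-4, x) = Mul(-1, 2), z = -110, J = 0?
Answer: -355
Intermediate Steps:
x = Rational(1, 2) (x = Mul(Rational(-1, 4), Mul(-1, 2)) = Mul(Rational(-1, 4), -2) = Rational(1, 2) ≈ 0.50000)
Function('w')(f) = -1 (Function('w')(f) = Add(-2, Mul(f, Pow(f, -1))) = Add(-2, 1) = -1)
Function('N')(c, q) = 2 (Function('N')(c, q) = Add(2, Mul(c, 0)) = Add(2, 0) = 2)
Add(-135, Mul(z, Function('N')(Function('w')(x), 4))) = Add(-135, Mul(-110, 2)) = Add(-135, -220) = -355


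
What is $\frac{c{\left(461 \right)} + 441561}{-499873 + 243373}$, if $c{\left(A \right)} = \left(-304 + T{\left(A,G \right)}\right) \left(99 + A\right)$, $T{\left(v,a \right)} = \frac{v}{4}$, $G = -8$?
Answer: $- \frac{335861}{256500} \approx -1.3094$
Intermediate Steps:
$T{\left(v,a \right)} = \frac{v}{4}$ ($T{\left(v,a \right)} = v \frac{1}{4} = \frac{v}{4}$)
$c{\left(A \right)} = \left(-304 + \frac{A}{4}\right) \left(99 + A\right)$
$\frac{c{\left(461 \right)} + 441561}{-499873 + 243373} = \frac{\left(-30096 - \frac{514937}{4} + \frac{461^{2}}{4}\right) + 441561}{-499873 + 243373} = \frac{\left(-30096 - \frac{514937}{4} + \frac{1}{4} \cdot 212521\right) + 441561}{-256500} = \left(\left(-30096 - \frac{514937}{4} + \frac{212521}{4}\right) + 441561\right) \left(- \frac{1}{256500}\right) = \left(-105700 + 441561\right) \left(- \frac{1}{256500}\right) = 335861 \left(- \frac{1}{256500}\right) = - \frac{335861}{256500}$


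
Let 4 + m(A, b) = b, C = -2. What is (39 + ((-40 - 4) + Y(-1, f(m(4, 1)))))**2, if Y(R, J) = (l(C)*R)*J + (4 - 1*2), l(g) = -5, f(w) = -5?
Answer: 784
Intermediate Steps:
m(A, b) = -4 + b
Y(R, J) = 2 - 5*J*R (Y(R, J) = (-5*R)*J + (4 - 1*2) = -5*J*R + (4 - 2) = -5*J*R + 2 = 2 - 5*J*R)
(39 + ((-40 - 4) + Y(-1, f(m(4, 1)))))**2 = (39 + ((-40 - 4) + (2 - 5*(-5)*(-1))))**2 = (39 + (-44 + (2 - 25)))**2 = (39 + (-44 - 23))**2 = (39 - 67)**2 = (-28)**2 = 784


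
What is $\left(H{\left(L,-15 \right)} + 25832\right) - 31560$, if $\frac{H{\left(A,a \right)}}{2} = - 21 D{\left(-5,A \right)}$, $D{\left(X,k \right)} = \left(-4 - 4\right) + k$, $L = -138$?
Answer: $404$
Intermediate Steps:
$D{\left(X,k \right)} = -8 + k$
$H{\left(A,a \right)} = 336 - 42 A$ ($H{\left(A,a \right)} = 2 \left(- 21 \left(-8 + A\right)\right) = 2 \left(168 - 21 A\right) = 336 - 42 A$)
$\left(H{\left(L,-15 \right)} + 25832\right) - 31560 = \left(\left(336 - -5796\right) + 25832\right) - 31560 = \left(\left(336 + 5796\right) + 25832\right) - 31560 = \left(6132 + 25832\right) - 31560 = 31964 - 31560 = 404$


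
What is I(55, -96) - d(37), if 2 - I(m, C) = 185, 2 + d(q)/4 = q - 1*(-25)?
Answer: -423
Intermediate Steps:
d(q) = 92 + 4*q (d(q) = -8 + 4*(q - 1*(-25)) = -8 + 4*(q + 25) = -8 + 4*(25 + q) = -8 + (100 + 4*q) = 92 + 4*q)
I(m, C) = -183 (I(m, C) = 2 - 1*185 = 2 - 185 = -183)
I(55, -96) - d(37) = -183 - (92 + 4*37) = -183 - (92 + 148) = -183 - 1*240 = -183 - 240 = -423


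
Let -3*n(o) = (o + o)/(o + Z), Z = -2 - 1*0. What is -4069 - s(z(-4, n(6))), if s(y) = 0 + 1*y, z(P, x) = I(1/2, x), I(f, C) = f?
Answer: -8139/2 ≈ -4069.5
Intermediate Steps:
Z = -2 (Z = -2 + 0 = -2)
n(o) = -2*o/(3*(-2 + o)) (n(o) = -(o + o)/(3*(o - 2)) = -2*o/(3*(-2 + o)))
z(P, x) = ½ (z(P, x) = 1/2 = ½)
s(y) = y (s(y) = 0 + y = y)
-4069 - s(z(-4, n(6))) = -4069 - 1*½ = -4069 - ½ = -8139/2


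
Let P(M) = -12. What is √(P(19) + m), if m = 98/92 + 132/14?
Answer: I*√156170/322 ≈ 1.2273*I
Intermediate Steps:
m = 3379/322 (m = 98*(1/92) + 132*(1/14) = 49/46 + 66/7 = 3379/322 ≈ 10.494)
√(P(19) + m) = √(-12 + 3379/322) = √(-485/322) = I*√156170/322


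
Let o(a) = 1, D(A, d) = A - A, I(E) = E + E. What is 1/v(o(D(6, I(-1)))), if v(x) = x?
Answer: 1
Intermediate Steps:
I(E) = 2*E
D(A, d) = 0
1/v(o(D(6, I(-1)))) = 1/1 = 1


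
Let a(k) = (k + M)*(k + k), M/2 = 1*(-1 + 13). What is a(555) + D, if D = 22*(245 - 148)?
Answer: 644824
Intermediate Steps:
D = 2134 (D = 22*97 = 2134)
M = 24 (M = 2*(1*(-1 + 13)) = 2*(1*12) = 2*12 = 24)
a(k) = 2*k*(24 + k) (a(k) = (k + 24)*(k + k) = (24 + k)*(2*k) = 2*k*(24 + k))
a(555) + D = 2*555*(24 + 555) + 2134 = 2*555*579 + 2134 = 642690 + 2134 = 644824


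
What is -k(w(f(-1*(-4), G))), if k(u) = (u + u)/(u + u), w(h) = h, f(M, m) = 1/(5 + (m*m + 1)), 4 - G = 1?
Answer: -1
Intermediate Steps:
G = 3 (G = 4 - 1*1 = 4 - 1 = 3)
f(M, m) = 1/(6 + m²) (f(M, m) = 1/(5 + (m² + 1)) = 1/(5 + (1 + m²)) = 1/(6 + m²))
k(u) = 1 (k(u) = (2*u)/((2*u)) = (2*u)*(1/(2*u)) = 1)
-k(w(f(-1*(-4), G))) = -1*1 = -1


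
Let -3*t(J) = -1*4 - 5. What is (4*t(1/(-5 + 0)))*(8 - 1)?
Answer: 84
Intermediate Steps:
t(J) = 3 (t(J) = -(-1*4 - 5)/3 = -(-4 - 5)/3 = -⅓*(-9) = 3)
(4*t(1/(-5 + 0)))*(8 - 1) = (4*3)*(8 - 1) = 12*7 = 84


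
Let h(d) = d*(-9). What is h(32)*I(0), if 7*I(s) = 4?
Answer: -1152/7 ≈ -164.57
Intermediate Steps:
h(d) = -9*d
I(s) = 4/7 (I(s) = (⅐)*4 = 4/7)
h(32)*I(0) = -9*32*(4/7) = -288*4/7 = -1152/7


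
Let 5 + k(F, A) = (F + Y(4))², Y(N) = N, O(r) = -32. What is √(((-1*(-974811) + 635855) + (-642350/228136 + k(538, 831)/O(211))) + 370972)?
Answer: √102658472193190146/228136 ≈ 1404.4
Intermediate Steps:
k(F, A) = -5 + (4 + F)² (k(F, A) = -5 + (F + 4)² = -5 + (4 + F)²)
√(((-1*(-974811) + 635855) + (-642350/228136 + k(538, 831)/O(211))) + 370972) = √(((-1*(-974811) + 635855) + (-642350/228136 + (-5 + (4 + 538)²)/(-32))) + 370972) = √(((974811 + 635855) + (-642350*1/228136 + (-5 + 542²)*(-1/32))) + 370972) = √((1610666 + (-321175/114068 + (-5 + 293764)*(-1/32))) + 370972) = √((1610666 + (-321175/114068 + 293759*(-1/32))) + 370972) = √((1610666 + (-321175/114068 - 293759/32)) + 370972) = √((1610666 - 8379694803/912544) + 370972) = √(1461423899501/912544 + 370972) = √(1799952172269/912544) = √102658472193190146/228136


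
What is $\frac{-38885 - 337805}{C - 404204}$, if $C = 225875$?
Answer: $\frac{376690}{178329} \approx 2.1123$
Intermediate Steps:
$\frac{-38885 - 337805}{C - 404204} = \frac{-38885 - 337805}{225875 - 404204} = - \frac{376690}{-178329} = \left(-376690\right) \left(- \frac{1}{178329}\right) = \frac{376690}{178329}$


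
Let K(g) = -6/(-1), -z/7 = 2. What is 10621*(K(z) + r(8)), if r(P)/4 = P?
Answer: 403598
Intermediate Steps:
z = -14 (z = -7*2 = -14)
r(P) = 4*P
K(g) = 6 (K(g) = -6*(-1) = 6)
10621*(K(z) + r(8)) = 10621*(6 + 4*8) = 10621*(6 + 32) = 10621*38 = 403598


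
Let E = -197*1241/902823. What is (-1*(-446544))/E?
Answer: -403150193712/244477 ≈ -1.6490e+6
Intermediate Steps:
E = -244477/902823 (E = -244477*1/902823 = -244477/902823 ≈ -0.27079)
(-1*(-446544))/E = (-1*(-446544))/(-244477/902823) = 446544*(-902823/244477) = -403150193712/244477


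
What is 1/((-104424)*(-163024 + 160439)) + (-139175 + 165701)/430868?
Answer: 1790080956977/29076700420680 ≈ 0.061564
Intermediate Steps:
1/((-104424)*(-163024 + 160439)) + (-139175 + 165701)/430868 = -1/104424/(-2585) + 26526*(1/430868) = -1/104424*(-1/2585) + 13263/215434 = 1/269936040 + 13263/215434 = 1790080956977/29076700420680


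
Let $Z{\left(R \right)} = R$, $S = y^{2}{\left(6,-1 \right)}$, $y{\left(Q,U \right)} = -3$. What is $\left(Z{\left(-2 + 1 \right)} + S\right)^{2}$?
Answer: $64$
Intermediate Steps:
$S = 9$ ($S = \left(-3\right)^{2} = 9$)
$\left(Z{\left(-2 + 1 \right)} + S\right)^{2} = \left(\left(-2 + 1\right) + 9\right)^{2} = \left(-1 + 9\right)^{2} = 8^{2} = 64$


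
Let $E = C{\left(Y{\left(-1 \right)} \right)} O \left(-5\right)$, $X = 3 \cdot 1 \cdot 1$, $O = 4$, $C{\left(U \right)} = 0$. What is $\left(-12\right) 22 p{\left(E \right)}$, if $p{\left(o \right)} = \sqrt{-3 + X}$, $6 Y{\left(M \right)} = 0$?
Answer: $0$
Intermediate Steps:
$Y{\left(M \right)} = 0$ ($Y{\left(M \right)} = \frac{1}{6} \cdot 0 = 0$)
$X = 3$ ($X = 3 \cdot 1 = 3$)
$E = 0$ ($E = 0 \cdot 4 \left(-5\right) = 0 \left(-5\right) = 0$)
$p{\left(o \right)} = 0$ ($p{\left(o \right)} = \sqrt{-3 + 3} = \sqrt{0} = 0$)
$\left(-12\right) 22 p{\left(E \right)} = \left(-12\right) 22 \cdot 0 = \left(-264\right) 0 = 0$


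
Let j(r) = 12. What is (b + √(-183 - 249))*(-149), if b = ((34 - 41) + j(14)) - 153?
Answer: 22052 - 1788*I*√3 ≈ 22052.0 - 3096.9*I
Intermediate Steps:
b = -148 (b = ((34 - 41) + 12) - 153 = (-7 + 12) - 153 = 5 - 153 = -148)
(b + √(-183 - 249))*(-149) = (-148 + √(-183 - 249))*(-149) = (-148 + √(-432))*(-149) = (-148 + 12*I*√3)*(-149) = 22052 - 1788*I*√3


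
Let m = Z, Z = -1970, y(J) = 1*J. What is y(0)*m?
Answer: 0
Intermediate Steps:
y(J) = J
m = -1970
y(0)*m = 0*(-1970) = 0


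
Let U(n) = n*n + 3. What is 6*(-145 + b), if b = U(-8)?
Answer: -468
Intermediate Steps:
U(n) = 3 + n² (U(n) = n² + 3 = 3 + n²)
b = 67 (b = 3 + (-8)² = 3 + 64 = 67)
6*(-145 + b) = 6*(-145 + 67) = 6*(-78) = -468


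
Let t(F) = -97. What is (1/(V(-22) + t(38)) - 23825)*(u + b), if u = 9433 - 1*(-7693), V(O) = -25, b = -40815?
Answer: 68855655539/122 ≈ 5.6439e+8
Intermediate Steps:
u = 17126 (u = 9433 + 7693 = 17126)
(1/(V(-22) + t(38)) - 23825)*(u + b) = (1/(-25 - 97) - 23825)*(17126 - 40815) = (1/(-122) - 23825)*(-23689) = (-1/122 - 23825)*(-23689) = -2906651/122*(-23689) = 68855655539/122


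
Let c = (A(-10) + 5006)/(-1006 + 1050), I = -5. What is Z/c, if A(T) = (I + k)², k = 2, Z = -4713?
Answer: -207372/5015 ≈ -41.350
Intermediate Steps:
A(T) = 9 (A(T) = (-5 + 2)² = (-3)² = 9)
c = 5015/44 (c = (9 + 5006)/(-1006 + 1050) = 5015/44 ≈ 113.98)
Z/c = -4713/5015/44 = -4713*44/5015 = -207372/5015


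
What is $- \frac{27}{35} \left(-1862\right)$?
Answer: $\frac{7182}{5} \approx 1436.4$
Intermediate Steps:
$- \frac{27}{35} \left(-1862\right) = \left(-27\right) \frac{1}{35} \left(-1862\right) = \left(- \frac{27}{35}\right) \left(-1862\right) = \frac{7182}{5}$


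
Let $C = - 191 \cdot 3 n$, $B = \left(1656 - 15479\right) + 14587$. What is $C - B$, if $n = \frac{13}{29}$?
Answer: $- \frac{29605}{29} \approx -1020.9$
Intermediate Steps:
$n = \frac{13}{29}$ ($n = 13 \cdot \frac{1}{29} = \frac{13}{29} \approx 0.44828$)
$B = 764$ ($B = -13823 + 14587 = 764$)
$C = - \frac{7449}{29}$ ($C = - 191 \cdot 3 \cdot \frac{13}{29} = \left(-191\right) \frac{39}{29} = - \frac{7449}{29} \approx -256.86$)
$C - B = - \frac{7449}{29} - 764 = - \frac{29605}{29}$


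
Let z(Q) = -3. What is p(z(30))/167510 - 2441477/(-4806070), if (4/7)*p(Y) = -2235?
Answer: 22295661199/46003702040 ≈ 0.48465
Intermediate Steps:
p(Y) = -15645/4 (p(Y) = (7/4)*(-2235) = -15645/4)
p(z(30))/167510 - 2441477/(-4806070) = -15645/4/167510 - 2441477/(-4806070) = -15645/4*1/167510 - 2441477*(-1/4806070) = -447/19144 + 2441477/4806070 = 22295661199/46003702040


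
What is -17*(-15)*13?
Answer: 3315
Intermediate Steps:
-17*(-15)*13 = 255*13 = 3315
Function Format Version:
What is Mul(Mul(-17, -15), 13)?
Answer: 3315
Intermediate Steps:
Mul(Mul(-17, -15), 13) = Mul(255, 13) = 3315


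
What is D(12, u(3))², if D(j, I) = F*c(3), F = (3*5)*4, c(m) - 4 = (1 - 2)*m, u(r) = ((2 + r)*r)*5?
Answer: 3600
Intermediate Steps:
u(r) = 5*r*(2 + r) (u(r) = (r*(2 + r))*5 = 5*r*(2 + r))
c(m) = 4 - m (c(m) = 4 + (1 - 2)*m = 4 - m)
F = 60 (F = 15*4 = 60)
D(j, I) = 60 (D(j, I) = 60*(4 - 1*3) = 60*(4 - 3) = 60*1 = 60)
D(12, u(3))² = 60² = 3600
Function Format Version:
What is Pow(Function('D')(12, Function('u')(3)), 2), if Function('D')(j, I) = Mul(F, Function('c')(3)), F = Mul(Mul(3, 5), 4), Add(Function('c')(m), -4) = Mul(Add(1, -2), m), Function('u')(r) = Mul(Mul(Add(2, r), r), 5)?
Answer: 3600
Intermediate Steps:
Function('u')(r) = Mul(5, r, Add(2, r)) (Function('u')(r) = Mul(Mul(r, Add(2, r)), 5) = Mul(5, r, Add(2, r)))
Function('c')(m) = Add(4, Mul(-1, m)) (Function('c')(m) = Add(4, Mul(Add(1, -2), m)) = Add(4, Mul(-1, m)))
F = 60 (F = Mul(15, 4) = 60)
Function('D')(j, I) = 60 (Function('D')(j, I) = Mul(60, Add(4, Mul(-1, 3))) = Mul(60, Add(4, -3)) = Mul(60, 1) = 60)
Pow(Function('D')(12, Function('u')(3)), 2) = Pow(60, 2) = 3600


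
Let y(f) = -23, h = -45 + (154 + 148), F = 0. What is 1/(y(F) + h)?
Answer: 1/234 ≈ 0.0042735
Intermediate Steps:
h = 257 (h = -45 + 302 = 257)
1/(y(F) + h) = 1/(-23 + 257) = 1/234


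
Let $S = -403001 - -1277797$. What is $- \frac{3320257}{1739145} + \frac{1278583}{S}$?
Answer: $- \frac{29604622219}{66147699540} \approx -0.44755$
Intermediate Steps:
$S = 874796$ ($S = -403001 + 1277797 = 874796$)
$- \frac{3320257}{1739145} + \frac{1278583}{S} = - \frac{3320257}{1739145} + \frac{1278583}{874796} = \left(-3320257\right) \frac{1}{1739145} + 1278583 \cdot \frac{1}{874796} = - \frac{144359}{75615} + \frac{1278583}{874796} = - \frac{29604622219}{66147699540}$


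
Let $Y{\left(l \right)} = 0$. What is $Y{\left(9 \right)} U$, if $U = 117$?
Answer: $0$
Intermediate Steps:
$Y{\left(9 \right)} U = 0 \cdot 117 = 0$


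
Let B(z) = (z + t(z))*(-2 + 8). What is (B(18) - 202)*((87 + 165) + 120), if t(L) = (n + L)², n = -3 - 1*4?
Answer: 235104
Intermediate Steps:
n = -7 (n = -3 - 4 = -7)
t(L) = (-7 + L)²
B(z) = 6*z + 6*(-7 + z)² (B(z) = (z + (-7 + z)²)*(-2 + 8) = (z + (-7 + z)²)*6 = 6*z + 6*(-7 + z)²)
(B(18) - 202)*((87 + 165) + 120) = ((6*18 + 6*(-7 + 18)²) - 202)*((87 + 165) + 120) = ((108 + 6*11²) - 202)*(252 + 120) = ((108 + 6*121) - 202)*372 = ((108 + 726) - 202)*372 = (834 - 202)*372 = 632*372 = 235104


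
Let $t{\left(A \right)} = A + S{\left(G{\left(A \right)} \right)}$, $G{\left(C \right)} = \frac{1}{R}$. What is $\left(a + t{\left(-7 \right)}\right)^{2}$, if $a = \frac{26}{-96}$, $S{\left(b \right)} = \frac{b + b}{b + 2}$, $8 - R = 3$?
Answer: $\frac{14010049}{278784} \approx 50.254$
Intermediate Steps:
$R = 5$ ($R = 8 - 3 = 5$)
$G{\left(C \right)} = \frac{1}{5}$
$S{\left(b \right)} = \frac{2 b}{2 + b}$
$t{\left(A \right)} = \frac{2}{11} + A$ ($t{\left(A \right)} = A + 2 \cdot \frac{1}{5} \frac{1}{2 + \frac{1}{5}} = A + 2 \cdot \frac{1}{5} \frac{1}{\frac{11}{5}} = A + 2 \cdot \frac{1}{5} \cdot \frac{5}{11} = A + \frac{2}{11} = \frac{2}{11} + A$)
$a = - \frac{13}{48}$ ($a = 26 \left(- \frac{1}{96}\right) = - \frac{13}{48} \approx -0.27083$)
$\left(a + t{\left(-7 \right)}\right)^{2} = \left(- \frac{13}{48} + \left(\frac{2}{11} - 7\right)\right)^{2} = \left(- \frac{13}{48} - \frac{75}{11}\right)^{2} = \left(- \frac{3743}{528}\right)^{2} = \frac{14010049}{278784}$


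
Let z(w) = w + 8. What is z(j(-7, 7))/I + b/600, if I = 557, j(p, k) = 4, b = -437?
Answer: -236209/334200 ≈ -0.70679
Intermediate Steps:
z(w) = 8 + w
z(j(-7, 7))/I + b/600 = (8 + 4)/557 - 437/600 = 12*(1/557) - 437*1/600 = 12/557 - 437/600 = -236209/334200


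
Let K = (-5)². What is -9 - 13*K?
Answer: -334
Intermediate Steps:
K = 25
-9 - 13*K = -9 - 13*25 = -9 - 325 = -334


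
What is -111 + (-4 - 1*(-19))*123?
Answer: 1734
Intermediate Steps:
-111 + (-4 - 1*(-19))*123 = -111 + (-4 + 19)*123 = -111 + 15*123 = -111 + 1845 = 1734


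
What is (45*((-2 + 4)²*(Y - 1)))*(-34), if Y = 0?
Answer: 6120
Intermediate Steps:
(45*((-2 + 4)²*(Y - 1)))*(-34) = (45*((-2 + 4)²*(0 - 1)))*(-34) = (45*(2²*(-1)))*(-34) = (45*(4*(-1)))*(-34) = (45*(-4))*(-34) = -180*(-34) = 6120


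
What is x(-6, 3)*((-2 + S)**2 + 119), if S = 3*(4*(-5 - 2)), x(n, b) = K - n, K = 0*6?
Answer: 45090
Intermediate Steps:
K = 0
x(n, b) = -n (x(n, b) = 0 - n = -n)
S = -84 (S = 3*(4*(-7)) = 3*(-28) = -84)
x(-6, 3)*((-2 + S)**2 + 119) = (-1*(-6))*((-2 - 84)**2 + 119) = 6*((-86)**2 + 119) = 6*(7396 + 119) = 6*7515 = 45090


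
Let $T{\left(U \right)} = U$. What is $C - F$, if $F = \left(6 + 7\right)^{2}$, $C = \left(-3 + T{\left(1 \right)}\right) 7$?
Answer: $-183$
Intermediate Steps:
$C = -14$ ($C = \left(-3 + 1\right) 7 = \left(-2\right) 7 = -14$)
$F = 169$ ($F = 13^{2} = 169$)
$C - F = -14 - 169 = -183$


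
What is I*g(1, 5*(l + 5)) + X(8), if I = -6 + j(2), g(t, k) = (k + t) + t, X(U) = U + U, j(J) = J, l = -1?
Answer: -72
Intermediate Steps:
X(U) = 2*U
g(t, k) = k + 2*t
I = -4 (I = -6 + 2 = -4)
I*g(1, 5*(l + 5)) + X(8) = -4*(5*(-1 + 5) + 2*1) + 2*8 = -4*(5*4 + 2) + 16 = -4*(20 + 2) + 16 = -4*22 + 16 = -88 + 16 = -72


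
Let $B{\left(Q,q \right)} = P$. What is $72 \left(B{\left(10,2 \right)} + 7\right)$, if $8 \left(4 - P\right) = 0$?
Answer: $792$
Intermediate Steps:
$P = 4$ ($P = 4 - 0 = 4 + 0 = 4$)
$B{\left(Q,q \right)} = 4$
$72 \left(B{\left(10,2 \right)} + 7\right) = 72 \left(4 + 7\right) = 72 \cdot 11 = 792$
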